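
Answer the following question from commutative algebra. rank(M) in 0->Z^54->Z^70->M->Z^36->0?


Alt sum=0:
(-1)^0*54 + (-1)^1*70 + (-1)^2*? + (-1)^3*36=0
rank(M)=52


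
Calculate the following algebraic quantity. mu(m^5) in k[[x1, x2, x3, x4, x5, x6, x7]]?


C(n+d-1,d)=C(11,5)=462


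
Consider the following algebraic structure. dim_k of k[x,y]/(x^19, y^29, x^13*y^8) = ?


k[x,y]/I, I = (x^19, y^29, x^13*y^8)
Rect: 19x29=551. Corner: (19-13)x(29-8)=126.
dim = 551-126 = 425


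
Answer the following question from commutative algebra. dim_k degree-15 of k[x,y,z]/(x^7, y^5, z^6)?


Need i<7, j<5, k<6 with i+j+k=15.
For each i, j ranges over max(0,15-i-5)..min(4,15-i):
  i=0: j in [10,4] -> 0
  i=1: j in [9,4] -> 0
  i=2: j in [8,4] -> 0
  i=3: j in [7,4] -> 0
  i=4: j in [6,4] -> 0
  i=5: j in [5,4] -> 0
  i=6: j in [4,4] -> 1
H(15) = 0+0+0+0+0+0+1 = 1


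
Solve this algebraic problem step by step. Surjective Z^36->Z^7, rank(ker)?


rank(ker) = 36-7 = 29


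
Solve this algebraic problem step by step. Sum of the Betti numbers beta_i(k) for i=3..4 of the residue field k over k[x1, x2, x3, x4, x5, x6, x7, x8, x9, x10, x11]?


Koszul resolution: beta_i(k)=C(n,i), n=11
C(11,3)=165, C(11,4)=330
Sum=495


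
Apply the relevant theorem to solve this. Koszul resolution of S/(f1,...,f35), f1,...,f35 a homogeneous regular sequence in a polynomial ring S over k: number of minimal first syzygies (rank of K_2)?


Regular sequence => Koszul complex is the minimal free resolution.
Syz_1 minimally generated by Koszul relations f_i*e_j - f_j*e_i (i<j): mu(Syz_1) = beta_2 = C(m,2) = m(m-1)/2
m=35
35*34/2 = 595


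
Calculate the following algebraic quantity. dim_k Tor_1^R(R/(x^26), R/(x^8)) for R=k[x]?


Tor_1(R/I,R/J)=(I cap J)/IJ=(x^26)/(x^34)
dim=34-26=min(26,8)=8


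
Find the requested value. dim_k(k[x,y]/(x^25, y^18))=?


Basis: x^i*y^j, i<25, j<18
25*18=450


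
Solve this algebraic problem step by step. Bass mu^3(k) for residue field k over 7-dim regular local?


C(n,i)=C(7,3)=35


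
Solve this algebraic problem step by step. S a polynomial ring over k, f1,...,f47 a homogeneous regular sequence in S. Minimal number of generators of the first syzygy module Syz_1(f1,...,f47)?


Regular sequence => Koszul complex is the minimal free resolution.
Syz_1 minimally generated by Koszul relations f_i*e_j - f_j*e_i (i<j): mu(Syz_1) = beta_2 = C(m,2) = m(m-1)/2
m=47
47*46/2 = 1081


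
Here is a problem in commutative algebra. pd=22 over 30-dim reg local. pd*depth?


pd+depth=30
depth=30-22=8
pd*depth=22*8=176


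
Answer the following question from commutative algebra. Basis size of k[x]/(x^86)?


Basis: 1,x,...,x^85
dim=86


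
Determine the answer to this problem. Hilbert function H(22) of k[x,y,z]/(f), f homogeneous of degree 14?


C(24,2)-C(10,2)=276-45=231


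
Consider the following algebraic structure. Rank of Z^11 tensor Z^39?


rank(M(x)N) = rank(M)*rank(N)
11*39 = 429


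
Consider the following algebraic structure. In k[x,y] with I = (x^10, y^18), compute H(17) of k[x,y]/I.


k[x,y], I = (x^10, y^18), d = 17
Need i < 10 and d-i < 18.
Range: 0 <= i <= 9.
H(17) = 10


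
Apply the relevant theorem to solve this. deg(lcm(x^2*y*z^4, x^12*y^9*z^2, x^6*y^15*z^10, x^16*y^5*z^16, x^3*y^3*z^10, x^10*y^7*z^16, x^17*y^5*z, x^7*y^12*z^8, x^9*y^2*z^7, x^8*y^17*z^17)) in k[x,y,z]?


lcm = componentwise max:
x: max(2,12,6,16,3,10,17,7,9,8)=17
y: max(1,9,15,5,3,7,5,12,2,17)=17
z: max(4,2,10,16,10,16,1,8,7,17)=17
Total=17+17+17=51


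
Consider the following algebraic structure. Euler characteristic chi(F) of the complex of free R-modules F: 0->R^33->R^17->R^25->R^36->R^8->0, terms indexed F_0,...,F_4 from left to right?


chi = sum (-1)^i * rank:
(-1)^0*33=33
(-1)^1*17=-17
(-1)^2*25=25
(-1)^3*36=-36
(-1)^4*8=8
chi=13


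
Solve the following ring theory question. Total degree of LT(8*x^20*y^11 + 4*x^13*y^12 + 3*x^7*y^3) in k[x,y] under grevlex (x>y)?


LT: 8*x^20*y^11
deg_x=20, deg_y=11
Total=20+11=31


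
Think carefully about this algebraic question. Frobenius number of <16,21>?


gcd(16,21)=1 => F=ab-a-b=16*21-16-21=336-37=299


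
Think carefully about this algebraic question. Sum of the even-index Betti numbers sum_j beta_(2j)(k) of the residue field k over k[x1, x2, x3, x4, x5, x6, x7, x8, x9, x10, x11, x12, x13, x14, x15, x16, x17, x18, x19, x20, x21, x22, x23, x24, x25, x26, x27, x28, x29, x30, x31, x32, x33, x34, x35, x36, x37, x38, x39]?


Koszul resolution: beta_i(k)=C(n,i), n=39
sum_even C(39,i) = 2^(n-1) = 2^38 = 274877906944


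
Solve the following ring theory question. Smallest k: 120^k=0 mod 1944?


120^k mod 1944:
k=1: 120
k=2: 792
k=3: 1728
k=4: 1296
k=5: 0
First zero at k = 5


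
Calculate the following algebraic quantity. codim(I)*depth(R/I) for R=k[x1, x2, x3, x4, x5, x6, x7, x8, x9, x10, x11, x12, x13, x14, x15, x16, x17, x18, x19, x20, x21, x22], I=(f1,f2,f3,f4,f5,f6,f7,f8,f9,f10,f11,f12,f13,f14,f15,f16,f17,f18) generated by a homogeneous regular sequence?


codim=18, depth=dim(R/I)=22-18=4
Product=18*4=72


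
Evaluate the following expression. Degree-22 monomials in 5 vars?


C(d+n-1,n-1)=C(26,4)=14950


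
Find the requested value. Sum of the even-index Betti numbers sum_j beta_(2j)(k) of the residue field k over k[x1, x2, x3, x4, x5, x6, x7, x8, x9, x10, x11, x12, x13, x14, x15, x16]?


Koszul resolution: beta_i(k)=C(n,i), n=16
sum_even C(16,i) = 2^(n-1) = 2^15 = 32768


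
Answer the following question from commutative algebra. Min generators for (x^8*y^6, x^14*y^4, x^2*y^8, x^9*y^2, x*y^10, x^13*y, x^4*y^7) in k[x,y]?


Remove redundant (divisible by others).
x^14*y^4 redundant.
Min: x^13*y, x^9*y^2, x^8*y^6, x^4*y^7, x^2*y^8, x*y^10
Count=6


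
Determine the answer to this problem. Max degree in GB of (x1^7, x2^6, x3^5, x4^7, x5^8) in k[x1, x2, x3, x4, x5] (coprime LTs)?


Pure powers, coprime LTs => already GB.
Degrees: 7, 6, 5, 7, 8
Max=8


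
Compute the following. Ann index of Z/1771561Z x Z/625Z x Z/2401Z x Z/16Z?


Exponent = lcm of the cyclic orders; pairwise coprime => product.
11^6*5^4*7^4*2^4=1771561*625*2401*16=42535179610000


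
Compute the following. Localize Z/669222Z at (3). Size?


3-primary part: 669222=3^9*34
Size=3^9=19683


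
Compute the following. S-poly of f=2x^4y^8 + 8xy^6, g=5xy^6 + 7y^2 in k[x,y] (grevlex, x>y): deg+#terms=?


LT(f)=2x^4y^8, LT(g)=5xy^6
lcm(LM)=x^4y^8
S(f,g) (scaled by 10 to clear denominators) = 5*f - 2x^3y^2*g = -14x^3y^4 + 40xy^6
2 terms, deg 7.
7+2=9


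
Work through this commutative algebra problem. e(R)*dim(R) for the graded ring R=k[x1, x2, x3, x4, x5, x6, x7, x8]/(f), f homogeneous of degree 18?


e(R)=deg(f)=18, dim(R)=8-1=7
e*dim=18*7=126


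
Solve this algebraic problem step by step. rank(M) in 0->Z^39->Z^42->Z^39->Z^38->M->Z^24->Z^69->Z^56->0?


Alt sum=0:
(-1)^0*39 + (-1)^1*42 + (-1)^2*39 + (-1)^3*38 + (-1)^4*? + (-1)^5*24 + (-1)^6*69 + (-1)^7*56=0
rank(M)=13


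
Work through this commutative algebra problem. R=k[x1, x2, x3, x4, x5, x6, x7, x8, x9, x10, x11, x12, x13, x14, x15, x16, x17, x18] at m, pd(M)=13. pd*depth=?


pd+depth=18
depth=18-13=5
pd*depth=13*5=65


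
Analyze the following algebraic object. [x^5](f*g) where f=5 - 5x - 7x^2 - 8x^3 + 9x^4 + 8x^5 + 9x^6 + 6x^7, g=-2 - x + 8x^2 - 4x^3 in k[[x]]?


[x^5] = sum a_i*b_j, i+j=5
  -7*-4=28
  -8*8=-64
  9*-1=-9
  8*-2=-16
Sum=-61


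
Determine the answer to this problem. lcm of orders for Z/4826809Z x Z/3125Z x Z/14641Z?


Exponent = lcm of the cyclic orders; pairwise coprime => product.
13^6*5^5*11^4=4826809*3125*14641=220841595528125


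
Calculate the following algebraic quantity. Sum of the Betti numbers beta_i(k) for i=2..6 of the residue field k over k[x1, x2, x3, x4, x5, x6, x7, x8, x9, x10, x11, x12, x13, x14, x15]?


Koszul resolution: beta_i(k)=C(n,i), n=15
C(15,2)=105, C(15,3)=455, C(15,4)=1365, C(15,5)=3003, C(15,6)=5005
Sum=9933


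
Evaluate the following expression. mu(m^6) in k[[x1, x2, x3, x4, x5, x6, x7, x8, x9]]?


C(n+d-1,d)=C(14,6)=3003


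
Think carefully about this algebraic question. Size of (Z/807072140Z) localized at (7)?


7-primary part: 807072140=7^9*20
Size=7^9=40353607


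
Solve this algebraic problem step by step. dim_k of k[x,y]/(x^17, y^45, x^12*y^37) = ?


k[x,y]/I, I = (x^17, y^45, x^12*y^37)
Rect: 17x45=765. Corner: (17-12)x(45-37)=40.
dim = 765-40 = 725


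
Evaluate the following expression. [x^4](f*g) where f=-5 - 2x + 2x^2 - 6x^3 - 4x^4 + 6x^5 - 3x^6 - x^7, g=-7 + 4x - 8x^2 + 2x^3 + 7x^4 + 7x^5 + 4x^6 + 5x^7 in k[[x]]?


[x^4] = sum a_i*b_j, i+j=4
  -5*7=-35
  -2*2=-4
  2*-8=-16
  -6*4=-24
  -4*-7=28
Sum=-51


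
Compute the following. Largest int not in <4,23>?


gcd(4,23)=1 => F=ab-a-b=4*23-4-23=92-27=65


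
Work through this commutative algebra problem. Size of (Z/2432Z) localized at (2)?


2-primary part: 2432=2^7*19
Size=2^7=128


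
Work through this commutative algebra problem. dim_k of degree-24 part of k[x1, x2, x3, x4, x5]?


C(d+n-1,n-1)=C(28,4)=20475


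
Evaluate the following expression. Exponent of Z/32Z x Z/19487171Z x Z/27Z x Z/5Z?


Exponent = lcm of the cyclic orders; pairwise coprime => product.
2^5*11^7*3^3*5^1=32*19487171*27*5=84184578720


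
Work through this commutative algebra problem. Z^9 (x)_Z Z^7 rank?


rank(M(x)N) = rank(M)*rank(N)
9*7 = 63


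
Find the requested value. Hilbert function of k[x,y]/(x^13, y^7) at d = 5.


k[x,y], I = (x^13, y^7), d = 5
Need i < 13 and d-i < 7.
Range: 0 <= i <= 5.
H(5) = 6


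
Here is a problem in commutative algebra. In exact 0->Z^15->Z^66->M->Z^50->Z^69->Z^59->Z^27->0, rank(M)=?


Alt sum=0:
(-1)^0*15 + (-1)^1*66 + (-1)^2*? + (-1)^3*50 + (-1)^4*69 + (-1)^5*59 + (-1)^6*27=0
rank(M)=64


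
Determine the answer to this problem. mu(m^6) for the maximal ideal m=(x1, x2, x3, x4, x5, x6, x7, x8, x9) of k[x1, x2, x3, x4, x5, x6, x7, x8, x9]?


Graded Nakayama: mu(m^d) = dim_k (m^d/m^(d+1)) = #degree-6 monomials in 9 vars
C(n+d-1,d)=C(14,6)=3003


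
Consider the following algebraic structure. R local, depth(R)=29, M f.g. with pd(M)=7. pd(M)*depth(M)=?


pd+depth=29
depth=29-7=22
pd*depth=7*22=154


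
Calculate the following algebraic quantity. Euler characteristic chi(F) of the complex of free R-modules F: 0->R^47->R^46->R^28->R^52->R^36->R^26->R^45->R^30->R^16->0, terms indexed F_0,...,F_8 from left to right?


chi = sum (-1)^i * rank:
(-1)^0*47=47
(-1)^1*46=-46
(-1)^2*28=28
(-1)^3*52=-52
(-1)^4*36=36
(-1)^5*26=-26
(-1)^6*45=45
(-1)^7*30=-30
(-1)^8*16=16
chi=18


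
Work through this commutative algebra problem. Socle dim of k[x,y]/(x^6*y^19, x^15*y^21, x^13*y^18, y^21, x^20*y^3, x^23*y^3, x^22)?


Socle = ann(m) = span of standard monomials u with x*u, y*u in I (staircase corners).
Redundant generators: x^15*y^21, x^23*y^3
Minimal generators: x^22, x^20*y^3, x^13*y^18, x^6*y^19, y^21
Corners: x^5y^20, x^12y^18, x^19y^17, x^21y^2
Socle dim=4


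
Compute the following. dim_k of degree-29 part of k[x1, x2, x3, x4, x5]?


C(d+n-1,n-1)=C(33,4)=40920


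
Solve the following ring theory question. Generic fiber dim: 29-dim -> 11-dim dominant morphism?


dim(fiber)=dim(X)-dim(Y)=29-11=18


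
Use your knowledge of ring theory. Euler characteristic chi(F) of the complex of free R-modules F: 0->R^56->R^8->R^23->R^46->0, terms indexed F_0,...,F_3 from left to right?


chi = sum (-1)^i * rank:
(-1)^0*56=56
(-1)^1*8=-8
(-1)^2*23=23
(-1)^3*46=-46
chi=25


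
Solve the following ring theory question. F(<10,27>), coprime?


gcd(10,27)=1 => F=ab-a-b=10*27-10-27=270-37=233


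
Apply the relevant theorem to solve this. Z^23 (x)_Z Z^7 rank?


rank(M(x)N) = rank(M)*rank(N)
23*7 = 161


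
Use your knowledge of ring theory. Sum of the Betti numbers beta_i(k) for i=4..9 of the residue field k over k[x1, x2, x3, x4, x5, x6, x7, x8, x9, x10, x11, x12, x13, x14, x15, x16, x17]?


Koszul resolution: beta_i(k)=C(n,i), n=17
C(17,4)=2380, C(17,5)=6188, C(17,6)=12376, C(17,7)=19448, C(17,8)=24310, C(17,9)=24310
Sum=89012


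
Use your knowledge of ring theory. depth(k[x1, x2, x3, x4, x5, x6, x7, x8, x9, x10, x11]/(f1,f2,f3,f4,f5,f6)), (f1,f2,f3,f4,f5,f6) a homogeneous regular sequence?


depth(R)=11
depth(R/I)=11-6=5


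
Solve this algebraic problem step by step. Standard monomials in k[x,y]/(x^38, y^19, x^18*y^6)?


k[x,y]/I, I = (x^38, y^19, x^18*y^6)
Rect: 38x19=722. Corner: (38-18)x(19-6)=260.
dim = 722-260 = 462


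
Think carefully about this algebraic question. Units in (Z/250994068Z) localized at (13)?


Local ring = Z/62748517Z.
phi(62748517) = 13^6*(13-1) = 57921708


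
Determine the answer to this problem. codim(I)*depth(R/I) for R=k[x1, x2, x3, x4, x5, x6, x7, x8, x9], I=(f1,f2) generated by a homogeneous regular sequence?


codim=2, depth=dim(R/I)=9-2=7
Product=2*7=14


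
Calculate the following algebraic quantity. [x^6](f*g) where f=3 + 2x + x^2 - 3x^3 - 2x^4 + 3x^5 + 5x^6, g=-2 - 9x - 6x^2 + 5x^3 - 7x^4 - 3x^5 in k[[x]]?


[x^6] = sum a_i*b_j, i+j=6
  2*-3=-6
  1*-7=-7
  -3*5=-15
  -2*-6=12
  3*-9=-27
  5*-2=-10
Sum=-53


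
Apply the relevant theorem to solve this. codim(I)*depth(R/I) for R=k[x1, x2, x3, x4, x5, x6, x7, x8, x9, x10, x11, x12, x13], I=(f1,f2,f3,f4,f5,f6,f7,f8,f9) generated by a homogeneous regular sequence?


codim=9, depth=dim(R/I)=13-9=4
Product=9*4=36


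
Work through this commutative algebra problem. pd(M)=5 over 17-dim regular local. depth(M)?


pd+depth=depth(R)=17
depth=17-5=12


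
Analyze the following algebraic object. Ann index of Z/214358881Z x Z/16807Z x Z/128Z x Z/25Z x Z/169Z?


Exponent = lcm of the cyclic orders; pairwise coprime => product.
11^8*7^5*2^7*5^2*13^2=214358881*16807*128*25*169=1948356228772553600


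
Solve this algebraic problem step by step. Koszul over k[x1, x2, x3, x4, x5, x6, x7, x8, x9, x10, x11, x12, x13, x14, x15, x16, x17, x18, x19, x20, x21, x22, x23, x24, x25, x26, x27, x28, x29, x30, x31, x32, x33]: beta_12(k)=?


C(n,i)=C(33,12)=354817320


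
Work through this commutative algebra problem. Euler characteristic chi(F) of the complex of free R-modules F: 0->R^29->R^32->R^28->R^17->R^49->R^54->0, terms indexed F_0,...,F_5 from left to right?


chi = sum (-1)^i * rank:
(-1)^0*29=29
(-1)^1*32=-32
(-1)^2*28=28
(-1)^3*17=-17
(-1)^4*49=49
(-1)^5*54=-54
chi=3


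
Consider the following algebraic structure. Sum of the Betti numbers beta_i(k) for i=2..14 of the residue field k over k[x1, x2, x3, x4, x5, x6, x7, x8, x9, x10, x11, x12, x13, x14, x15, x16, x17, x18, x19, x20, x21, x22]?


Koszul resolution: beta_i(k)=C(n,i), n=22
C(22,2)=231, C(22,3)=1540, C(22,4)=7315, C(22,5)=26334, C(22,6)=74613, C(22,7)=170544, C(22,8)=319770, C(22,9)=497420, C(22,10)=646646, C(22,11)=705432, C(22,12)=646646, C(22,13)=497420, C(22,14)=319770
Sum=3913681


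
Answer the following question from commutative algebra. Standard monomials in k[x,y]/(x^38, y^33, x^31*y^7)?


k[x,y]/I, I = (x^38, y^33, x^31*y^7)
Rect: 38x33=1254. Corner: (38-31)x(33-7)=182.
dim = 1254-182 = 1072


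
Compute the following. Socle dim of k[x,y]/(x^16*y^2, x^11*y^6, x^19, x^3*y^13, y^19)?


Socle = ann(m) = span of standard monomials u with x*u, y*u in I (staircase corners).
Minimal generators: x^19, x^16*y^2, x^11*y^6, x^3*y^13, y^19
Corners: x^2y^18, x^10y^12, x^15y^5, x^18y
Socle dim=4


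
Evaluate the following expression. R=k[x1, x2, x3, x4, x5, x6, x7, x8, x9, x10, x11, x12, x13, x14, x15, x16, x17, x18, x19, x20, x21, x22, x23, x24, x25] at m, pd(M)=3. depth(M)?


pd+depth=depth(R)=25
depth=25-3=22


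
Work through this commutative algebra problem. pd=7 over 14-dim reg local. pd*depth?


pd+depth=14
depth=14-7=7
pd*depth=7*7=49


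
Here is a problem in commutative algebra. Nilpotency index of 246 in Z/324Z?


246^k mod 324:
k=1: 246
k=2: 252
k=3: 108
k=4: 0
First zero at k = 4


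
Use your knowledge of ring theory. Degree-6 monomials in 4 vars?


C(d+n-1,n-1)=C(9,3)=84


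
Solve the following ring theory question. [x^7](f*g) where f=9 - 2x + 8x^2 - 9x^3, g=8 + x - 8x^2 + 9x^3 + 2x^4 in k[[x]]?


[x^7] = sum a_i*b_j, i+j=7
  -9*2=-18
Sum=-18


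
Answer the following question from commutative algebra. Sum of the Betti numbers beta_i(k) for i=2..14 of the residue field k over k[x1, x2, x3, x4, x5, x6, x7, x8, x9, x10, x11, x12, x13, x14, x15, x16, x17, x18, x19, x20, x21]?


Koszul resolution: beta_i(k)=C(n,i), n=21
C(21,2)=210, C(21,3)=1330, C(21,4)=5985, C(21,5)=20349, C(21,6)=54264, C(21,7)=116280, C(21,8)=203490, C(21,9)=293930, C(21,10)=352716, C(21,11)=352716, C(21,12)=293930, C(21,13)=203490, C(21,14)=116280
Sum=2014970


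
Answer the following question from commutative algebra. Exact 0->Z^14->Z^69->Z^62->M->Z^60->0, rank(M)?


Alt sum=0:
(-1)^0*14 + (-1)^1*69 + (-1)^2*62 + (-1)^3*? + (-1)^4*60=0
rank(M)=67


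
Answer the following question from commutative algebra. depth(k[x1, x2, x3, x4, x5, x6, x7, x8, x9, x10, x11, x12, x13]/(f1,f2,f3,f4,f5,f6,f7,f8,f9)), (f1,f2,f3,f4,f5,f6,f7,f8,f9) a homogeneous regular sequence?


depth(R)=13
depth(R/I)=13-9=4


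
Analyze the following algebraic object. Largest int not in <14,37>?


gcd(14,37)=1 => F=ab-a-b=14*37-14-37=518-51=467


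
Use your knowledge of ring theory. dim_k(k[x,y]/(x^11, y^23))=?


Basis: x^i*y^j, i<11, j<23
11*23=253


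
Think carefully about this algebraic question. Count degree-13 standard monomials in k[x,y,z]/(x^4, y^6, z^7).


Need i<4, j<6, k<7 with i+j+k=13.
For each i, j ranges over max(0,13-i-6)..min(5,13-i):
  i=0: j in [7,5] -> 0
  i=1: j in [6,5] -> 0
  i=2: j in [5,5] -> 1
  i=3: j in [4,5] -> 2
H(13) = 0+0+1+2 = 3


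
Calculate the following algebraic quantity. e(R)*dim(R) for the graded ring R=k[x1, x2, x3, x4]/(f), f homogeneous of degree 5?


e(R)=deg(f)=5, dim(R)=4-1=3
e*dim=5*3=15


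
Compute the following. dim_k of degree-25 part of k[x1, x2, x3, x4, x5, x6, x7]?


C(d+n-1,n-1)=C(31,6)=736281


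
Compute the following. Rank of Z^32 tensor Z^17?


rank(M(x)N) = rank(M)*rank(N)
32*17 = 544


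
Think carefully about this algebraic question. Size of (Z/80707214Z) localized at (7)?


7-primary part: 80707214=7^9*2
Size=7^9=40353607


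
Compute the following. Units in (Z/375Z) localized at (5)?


Local ring = Z/125Z.
phi(125) = 5^2*(5-1) = 100


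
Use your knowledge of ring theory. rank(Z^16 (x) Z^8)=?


rank(M(x)N) = rank(M)*rank(N)
16*8 = 128


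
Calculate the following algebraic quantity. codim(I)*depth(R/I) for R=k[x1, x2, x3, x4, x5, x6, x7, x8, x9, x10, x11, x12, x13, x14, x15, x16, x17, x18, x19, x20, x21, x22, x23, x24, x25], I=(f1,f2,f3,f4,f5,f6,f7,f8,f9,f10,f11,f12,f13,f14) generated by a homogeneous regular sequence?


codim=14, depth=dim(R/I)=25-14=11
Product=14*11=154


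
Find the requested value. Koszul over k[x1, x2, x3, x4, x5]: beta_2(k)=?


C(n,i)=C(5,2)=10


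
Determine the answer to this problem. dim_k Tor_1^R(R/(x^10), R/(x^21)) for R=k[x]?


Tor_1(R/I,R/J)=(I cap J)/IJ=(x^21)/(x^31)
dim=31-21=min(10,21)=10


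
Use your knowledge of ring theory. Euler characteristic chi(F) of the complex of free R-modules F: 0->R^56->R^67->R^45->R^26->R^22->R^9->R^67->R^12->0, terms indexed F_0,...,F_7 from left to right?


chi = sum (-1)^i * rank:
(-1)^0*56=56
(-1)^1*67=-67
(-1)^2*45=45
(-1)^3*26=-26
(-1)^4*22=22
(-1)^5*9=-9
(-1)^6*67=67
(-1)^7*12=-12
chi=76


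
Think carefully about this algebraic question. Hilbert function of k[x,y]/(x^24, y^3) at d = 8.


k[x,y], I = (x^24, y^3), d = 8
Need i < 24 and d-i < 3.
Range: 6 <= i <= 8.
H(8) = 3


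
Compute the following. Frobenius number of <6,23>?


gcd(6,23)=1 => F=ab-a-b=6*23-6-23=138-29=109


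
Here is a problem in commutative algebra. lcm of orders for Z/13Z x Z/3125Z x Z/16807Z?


Exponent = lcm of the cyclic orders; pairwise coprime => product.
13^1*5^5*7^5=13*3125*16807=682784375


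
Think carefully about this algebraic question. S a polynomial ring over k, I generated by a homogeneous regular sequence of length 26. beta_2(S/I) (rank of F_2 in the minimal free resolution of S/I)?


Regular sequence => Koszul complex is the minimal free resolution.
Syz_1 minimally generated by Koszul relations f_i*e_j - f_j*e_i (i<j): mu(Syz_1) = beta_2 = C(m,2) = m(m-1)/2
m=26
26*25/2 = 325


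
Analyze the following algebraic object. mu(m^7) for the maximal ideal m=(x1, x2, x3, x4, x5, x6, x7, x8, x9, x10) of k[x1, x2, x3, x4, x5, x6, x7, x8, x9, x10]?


Graded Nakayama: mu(m^d) = dim_k (m^d/m^(d+1)) = #degree-7 monomials in 10 vars
C(n+d-1,d)=C(16,7)=11440


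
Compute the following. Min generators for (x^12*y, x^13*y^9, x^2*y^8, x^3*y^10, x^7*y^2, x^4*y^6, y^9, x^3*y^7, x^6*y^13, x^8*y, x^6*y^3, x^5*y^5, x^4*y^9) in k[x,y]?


Remove redundant (divisible by others).
x^4*y^9 redundant.
x^6*y^13 redundant.
x^13*y^9 redundant.
x^12*y redundant.
x^3*y^10 redundant.
Min: x^8*y, x^7*y^2, x^6*y^3, x^5*y^5, x^4*y^6, x^3*y^7, x^2*y^8, y^9
Count=8


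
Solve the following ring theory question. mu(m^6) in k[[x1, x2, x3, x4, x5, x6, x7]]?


C(n+d-1,d)=C(12,6)=924


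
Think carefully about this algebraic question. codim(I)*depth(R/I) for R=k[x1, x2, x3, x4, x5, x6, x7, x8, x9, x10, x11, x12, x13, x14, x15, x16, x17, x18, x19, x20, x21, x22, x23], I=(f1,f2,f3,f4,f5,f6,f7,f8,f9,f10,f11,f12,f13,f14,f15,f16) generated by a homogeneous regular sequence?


codim=16, depth=dim(R/I)=23-16=7
Product=16*7=112


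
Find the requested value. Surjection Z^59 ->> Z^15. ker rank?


rank(ker) = 59-15 = 44


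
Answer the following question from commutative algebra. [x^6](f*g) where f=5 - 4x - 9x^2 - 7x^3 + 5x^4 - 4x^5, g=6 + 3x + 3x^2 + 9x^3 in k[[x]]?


[x^6] = sum a_i*b_j, i+j=6
  -7*9=-63
  5*3=15
  -4*3=-12
Sum=-60


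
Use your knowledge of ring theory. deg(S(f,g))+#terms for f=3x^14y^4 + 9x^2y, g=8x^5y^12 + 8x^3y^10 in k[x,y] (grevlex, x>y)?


LT(f)=3x^14y^4, LT(g)=8x^5y^12
lcm(LM)=x^14y^12
S(f,g) (scaled by 24 to clear denominators) = 8y^8*f - 3x^9*g = -24x^12y^10 + 72x^2y^9
2 terms, deg 22.
22+2=24


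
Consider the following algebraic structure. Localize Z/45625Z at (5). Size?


5-primary part: 45625=5^4*73
Size=5^4=625


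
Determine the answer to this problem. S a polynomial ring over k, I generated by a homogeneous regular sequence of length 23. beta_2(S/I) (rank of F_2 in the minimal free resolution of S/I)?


Regular sequence => Koszul complex is the minimal free resolution.
Syz_1 minimally generated by Koszul relations f_i*e_j - f_j*e_i (i<j): mu(Syz_1) = beta_2 = C(m,2) = m(m-1)/2
m=23
23*22/2 = 253


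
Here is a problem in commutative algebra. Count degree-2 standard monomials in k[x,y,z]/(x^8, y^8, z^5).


Need i<8, j<8, k<5 with i+j+k=2.
For each i, j ranges over max(0,2-i-4)..min(7,2-i):
  i=0: j in [0,2] -> 3
  i=1: j in [0,1] -> 2
  i=2: j in [0,0] -> 1
H(2) = 3+2+1 = 6


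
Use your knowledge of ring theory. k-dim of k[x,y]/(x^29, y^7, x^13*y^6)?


k[x,y]/I, I = (x^29, y^7, x^13*y^6)
Rect: 29x7=203. Corner: (29-13)x(7-6)=16.
dim = 203-16 = 187


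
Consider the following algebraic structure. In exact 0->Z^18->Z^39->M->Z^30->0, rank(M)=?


Alt sum=0:
(-1)^0*18 + (-1)^1*39 + (-1)^2*? + (-1)^3*30=0
rank(M)=51


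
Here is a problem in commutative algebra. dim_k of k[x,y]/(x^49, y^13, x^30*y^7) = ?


k[x,y]/I, I = (x^49, y^13, x^30*y^7)
Rect: 49x13=637. Corner: (49-30)x(13-7)=114.
dim = 637-114 = 523


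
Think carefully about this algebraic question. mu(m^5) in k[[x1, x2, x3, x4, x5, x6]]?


C(n+d-1,d)=C(10,5)=252


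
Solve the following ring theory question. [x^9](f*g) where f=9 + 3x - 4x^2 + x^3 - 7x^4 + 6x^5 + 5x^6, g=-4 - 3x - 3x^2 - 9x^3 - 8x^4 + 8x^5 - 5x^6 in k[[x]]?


[x^9] = sum a_i*b_j, i+j=9
  1*-5=-5
  -7*8=-56
  6*-8=-48
  5*-9=-45
Sum=-154


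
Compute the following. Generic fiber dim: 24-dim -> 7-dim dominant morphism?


dim(fiber)=dim(X)-dim(Y)=24-7=17


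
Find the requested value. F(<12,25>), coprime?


gcd(12,25)=1 => F=ab-a-b=12*25-12-25=300-37=263


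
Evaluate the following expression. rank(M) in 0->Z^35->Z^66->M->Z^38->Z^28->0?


Alt sum=0:
(-1)^0*35 + (-1)^1*66 + (-1)^2*? + (-1)^3*38 + (-1)^4*28=0
rank(M)=41


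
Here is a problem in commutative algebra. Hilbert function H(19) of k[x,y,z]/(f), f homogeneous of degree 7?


C(21,2)-C(14,2)=210-91=119


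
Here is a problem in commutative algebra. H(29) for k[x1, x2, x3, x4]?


C(d+n-1,n-1)=C(32,3)=4960


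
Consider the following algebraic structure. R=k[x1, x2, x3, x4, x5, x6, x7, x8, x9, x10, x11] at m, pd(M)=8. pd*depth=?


pd+depth=11
depth=11-8=3
pd*depth=8*3=24


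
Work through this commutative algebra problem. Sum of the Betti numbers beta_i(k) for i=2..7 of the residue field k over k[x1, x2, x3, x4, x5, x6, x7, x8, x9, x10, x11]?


Koszul resolution: beta_i(k)=C(n,i), n=11
C(11,2)=55, C(11,3)=165, C(11,4)=330, C(11,5)=462, C(11,6)=462, C(11,7)=330
Sum=1804


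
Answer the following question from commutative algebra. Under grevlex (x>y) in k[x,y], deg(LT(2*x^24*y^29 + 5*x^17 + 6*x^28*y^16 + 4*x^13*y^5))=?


LT: 2*x^24*y^29
deg_x=24, deg_y=29
Total=24+29=53


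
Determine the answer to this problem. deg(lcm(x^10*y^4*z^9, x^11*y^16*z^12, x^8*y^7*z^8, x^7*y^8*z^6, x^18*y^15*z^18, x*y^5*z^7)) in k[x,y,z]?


lcm = componentwise max:
x: max(10,11,8,7,18,1)=18
y: max(4,16,7,8,15,5)=16
z: max(9,12,8,6,18,7)=18
Total=18+16+18=52


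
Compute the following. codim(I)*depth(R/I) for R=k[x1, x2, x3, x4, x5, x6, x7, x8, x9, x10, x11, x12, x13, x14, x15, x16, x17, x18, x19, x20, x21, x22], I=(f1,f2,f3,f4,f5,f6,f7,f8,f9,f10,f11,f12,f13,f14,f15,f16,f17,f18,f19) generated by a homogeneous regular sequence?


codim=19, depth=dim(R/I)=22-19=3
Product=19*3=57


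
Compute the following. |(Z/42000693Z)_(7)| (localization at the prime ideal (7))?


7-primary part: 42000693=7^7*51
Size=7^7=823543


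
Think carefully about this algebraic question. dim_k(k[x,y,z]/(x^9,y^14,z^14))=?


Basis: x^iy^jz^k, i<9,j<14,k<14
9*14*14=1764


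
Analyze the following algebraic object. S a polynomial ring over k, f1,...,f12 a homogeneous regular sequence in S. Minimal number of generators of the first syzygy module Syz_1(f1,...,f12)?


Regular sequence => Koszul complex is the minimal free resolution.
Syz_1 minimally generated by Koszul relations f_i*e_j - f_j*e_i (i<j): mu(Syz_1) = beta_2 = C(m,2) = m(m-1)/2
m=12
12*11/2 = 66


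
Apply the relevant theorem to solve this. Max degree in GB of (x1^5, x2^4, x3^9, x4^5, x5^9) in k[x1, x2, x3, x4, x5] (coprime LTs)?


Pure powers, coprime LTs => already GB.
Degrees: 5, 4, 9, 5, 9
Max=9


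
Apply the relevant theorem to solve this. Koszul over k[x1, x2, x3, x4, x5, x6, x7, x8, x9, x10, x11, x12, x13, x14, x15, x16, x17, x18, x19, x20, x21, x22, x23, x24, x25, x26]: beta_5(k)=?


C(n,i)=C(26,5)=65780


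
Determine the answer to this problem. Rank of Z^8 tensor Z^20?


rank(M(x)N) = rank(M)*rank(N)
8*20 = 160


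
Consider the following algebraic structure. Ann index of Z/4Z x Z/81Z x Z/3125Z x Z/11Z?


Exponent = lcm of the cyclic orders; pairwise coprime => product.
2^2*3^4*5^5*11^1=4*81*3125*11=11137500


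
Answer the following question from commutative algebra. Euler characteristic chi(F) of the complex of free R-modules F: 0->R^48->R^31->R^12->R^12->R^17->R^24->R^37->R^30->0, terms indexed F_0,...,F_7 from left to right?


chi = sum (-1)^i * rank:
(-1)^0*48=48
(-1)^1*31=-31
(-1)^2*12=12
(-1)^3*12=-12
(-1)^4*17=17
(-1)^5*24=-24
(-1)^6*37=37
(-1)^7*30=-30
chi=17


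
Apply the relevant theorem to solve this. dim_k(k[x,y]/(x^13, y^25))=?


Basis: x^i*y^j, i<13, j<25
13*25=325


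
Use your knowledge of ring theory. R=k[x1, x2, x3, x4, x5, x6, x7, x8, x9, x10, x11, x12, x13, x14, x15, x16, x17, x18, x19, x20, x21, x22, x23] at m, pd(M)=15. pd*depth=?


pd+depth=23
depth=23-15=8
pd*depth=15*8=120


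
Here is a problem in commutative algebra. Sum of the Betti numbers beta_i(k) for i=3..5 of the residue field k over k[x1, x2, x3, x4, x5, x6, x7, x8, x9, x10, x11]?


Koszul resolution: beta_i(k)=C(n,i), n=11
C(11,3)=165, C(11,4)=330, C(11,5)=462
Sum=957


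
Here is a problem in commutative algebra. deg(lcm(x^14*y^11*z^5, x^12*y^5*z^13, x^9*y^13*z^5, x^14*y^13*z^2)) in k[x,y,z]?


lcm = componentwise max:
x: max(14,12,9,14)=14
y: max(11,5,13,13)=13
z: max(5,13,5,2)=13
Total=14+13+13=40


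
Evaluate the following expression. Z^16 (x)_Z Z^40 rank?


rank(M(x)N) = rank(M)*rank(N)
16*40 = 640


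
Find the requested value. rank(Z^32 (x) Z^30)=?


rank(M(x)N) = rank(M)*rank(N)
32*30 = 960


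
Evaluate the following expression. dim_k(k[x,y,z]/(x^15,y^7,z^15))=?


Basis: x^iy^jz^k, i<15,j<7,k<15
15*7*15=1575


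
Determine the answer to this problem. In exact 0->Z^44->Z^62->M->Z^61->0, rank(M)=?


Alt sum=0:
(-1)^0*44 + (-1)^1*62 + (-1)^2*? + (-1)^3*61=0
rank(M)=79


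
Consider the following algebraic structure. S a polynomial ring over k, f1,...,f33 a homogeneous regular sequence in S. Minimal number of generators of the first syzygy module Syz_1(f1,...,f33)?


Regular sequence => Koszul complex is the minimal free resolution.
Syz_1 minimally generated by Koszul relations f_i*e_j - f_j*e_i (i<j): mu(Syz_1) = beta_2 = C(m,2) = m(m-1)/2
m=33
33*32/2 = 528


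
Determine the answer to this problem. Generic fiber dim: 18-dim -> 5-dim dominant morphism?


dim(fiber)=dim(X)-dim(Y)=18-5=13


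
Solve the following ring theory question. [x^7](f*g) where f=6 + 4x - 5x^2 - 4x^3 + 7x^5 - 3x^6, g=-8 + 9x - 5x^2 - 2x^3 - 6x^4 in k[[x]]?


[x^7] = sum a_i*b_j, i+j=7
  -4*-6=24
  7*-5=-35
  -3*9=-27
Sum=-38


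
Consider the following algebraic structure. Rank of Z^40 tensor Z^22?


rank(M(x)N) = rank(M)*rank(N)
40*22 = 880


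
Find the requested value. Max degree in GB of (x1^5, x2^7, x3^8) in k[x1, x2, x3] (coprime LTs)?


Pure powers, coprime LTs => already GB.
Degrees: 5, 7, 8
Max=8


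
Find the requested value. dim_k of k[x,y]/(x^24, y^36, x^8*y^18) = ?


k[x,y]/I, I = (x^24, y^36, x^8*y^18)
Rect: 24x36=864. Corner: (24-8)x(36-18)=288.
dim = 864-288 = 576


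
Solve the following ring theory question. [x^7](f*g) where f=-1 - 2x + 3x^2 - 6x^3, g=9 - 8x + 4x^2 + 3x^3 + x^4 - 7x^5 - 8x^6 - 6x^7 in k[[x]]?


[x^7] = sum a_i*b_j, i+j=7
  -1*-6=6
  -2*-8=16
  3*-7=-21
  -6*1=-6
Sum=-5


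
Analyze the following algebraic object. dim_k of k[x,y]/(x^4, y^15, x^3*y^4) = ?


k[x,y]/I, I = (x^4, y^15, x^3*y^4)
Rect: 4x15=60. Corner: (4-3)x(15-4)=11.
dim = 60-11 = 49


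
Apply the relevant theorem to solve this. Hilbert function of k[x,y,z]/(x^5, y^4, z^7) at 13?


Need i<5, j<4, k<7 with i+j+k=13.
For each i, j ranges over max(0,13-i-6)..min(3,13-i):
  i=0: j in [7,3] -> 0
  i=1: j in [6,3] -> 0
  i=2: j in [5,3] -> 0
  i=3: j in [4,3] -> 0
  i=4: j in [3,3] -> 1
H(13) = 0+0+0+0+1 = 1


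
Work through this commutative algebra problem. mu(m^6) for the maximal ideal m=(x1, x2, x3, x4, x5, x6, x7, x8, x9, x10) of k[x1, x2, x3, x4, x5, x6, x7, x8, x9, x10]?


Graded Nakayama: mu(m^d) = dim_k (m^d/m^(d+1)) = #degree-6 monomials in 10 vars
C(n+d-1,d)=C(15,6)=5005


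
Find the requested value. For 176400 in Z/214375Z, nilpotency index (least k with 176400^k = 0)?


176400^k mod 214375:
k=1: 176400
k=2: 0
First zero at k = 2


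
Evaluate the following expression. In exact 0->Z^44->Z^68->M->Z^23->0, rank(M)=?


Alt sum=0:
(-1)^0*44 + (-1)^1*68 + (-1)^2*? + (-1)^3*23=0
rank(M)=47


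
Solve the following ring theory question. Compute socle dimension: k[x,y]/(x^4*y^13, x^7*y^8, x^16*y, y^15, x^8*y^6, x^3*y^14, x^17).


Socle = ann(m) = span of standard monomials u with x*u, y*u in I (staircase corners).
Minimal generators: x^17, x^16*y, x^8*y^6, x^7*y^8, x^4*y^13, x^3*y^14, y^15
Corners: x^2y^14, x^3y^13, x^6y^12, x^7y^7, x^15y^5, x^16
Socle dim=6


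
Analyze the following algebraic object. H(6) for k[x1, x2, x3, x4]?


C(d+n-1,n-1)=C(9,3)=84


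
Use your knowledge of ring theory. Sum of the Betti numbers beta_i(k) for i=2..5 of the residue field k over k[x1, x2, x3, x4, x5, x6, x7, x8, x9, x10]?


Koszul resolution: beta_i(k)=C(n,i), n=10
C(10,2)=45, C(10,3)=120, C(10,4)=210, C(10,5)=252
Sum=627


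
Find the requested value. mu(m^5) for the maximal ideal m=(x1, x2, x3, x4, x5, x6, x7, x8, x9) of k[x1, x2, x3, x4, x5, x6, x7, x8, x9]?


Graded Nakayama: mu(m^d) = dim_k (m^d/m^(d+1)) = #degree-5 monomials in 9 vars
C(n+d-1,d)=C(13,5)=1287


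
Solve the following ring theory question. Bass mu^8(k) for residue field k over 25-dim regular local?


C(n,i)=C(25,8)=1081575


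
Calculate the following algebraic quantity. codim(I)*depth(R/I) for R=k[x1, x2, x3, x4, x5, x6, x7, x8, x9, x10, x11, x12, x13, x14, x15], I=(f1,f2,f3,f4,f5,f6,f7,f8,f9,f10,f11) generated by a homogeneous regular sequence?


codim=11, depth=dim(R/I)=15-11=4
Product=11*4=44


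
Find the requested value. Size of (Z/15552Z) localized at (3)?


3-primary part: 15552=3^5*64
Size=3^5=243


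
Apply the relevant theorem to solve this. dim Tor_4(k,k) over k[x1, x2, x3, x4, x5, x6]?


Koszul: C(n,i)=C(6,4)=15


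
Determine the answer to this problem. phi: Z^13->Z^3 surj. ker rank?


rank(ker) = 13-3 = 10


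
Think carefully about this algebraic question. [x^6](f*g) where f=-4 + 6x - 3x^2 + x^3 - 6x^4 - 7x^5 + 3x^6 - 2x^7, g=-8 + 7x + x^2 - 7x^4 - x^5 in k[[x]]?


[x^6] = sum a_i*b_j, i+j=6
  6*-1=-6
  -3*-7=21
  -6*1=-6
  -7*7=-49
  3*-8=-24
Sum=-64


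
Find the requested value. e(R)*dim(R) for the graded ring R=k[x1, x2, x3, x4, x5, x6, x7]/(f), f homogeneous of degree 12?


e(R)=deg(f)=12, dim(R)=7-1=6
e*dim=12*6=72


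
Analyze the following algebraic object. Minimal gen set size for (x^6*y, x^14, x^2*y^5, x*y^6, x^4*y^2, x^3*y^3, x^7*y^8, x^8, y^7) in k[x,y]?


Remove redundant (divisible by others).
x^7*y^8 redundant.
x^14 redundant.
Min: x^8, x^6*y, x^4*y^2, x^3*y^3, x^2*y^5, x*y^6, y^7
Count=7


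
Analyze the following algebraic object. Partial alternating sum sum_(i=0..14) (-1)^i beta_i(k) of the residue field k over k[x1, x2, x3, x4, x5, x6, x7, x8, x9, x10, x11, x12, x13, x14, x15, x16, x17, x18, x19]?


Koszul resolution: beta_i(k)=C(n,i), n=19
sum_(i=0..p) (-1)^i C(n,i) = (-1)^p C(n-1,p)
(-1)^14*C(18,14) = (-1)^14*3060 = 3060


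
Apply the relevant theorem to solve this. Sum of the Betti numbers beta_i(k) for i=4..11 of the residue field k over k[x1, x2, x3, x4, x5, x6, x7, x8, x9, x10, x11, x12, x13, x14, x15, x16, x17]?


Koszul resolution: beta_i(k)=C(n,i), n=17
C(17,4)=2380, C(17,5)=6188, C(17,6)=12376, C(17,7)=19448, C(17,8)=24310, C(17,9)=24310, C(17,10)=19448, C(17,11)=12376
Sum=120836


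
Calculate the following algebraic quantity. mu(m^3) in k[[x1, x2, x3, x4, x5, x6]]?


C(n+d-1,d)=C(8,3)=56


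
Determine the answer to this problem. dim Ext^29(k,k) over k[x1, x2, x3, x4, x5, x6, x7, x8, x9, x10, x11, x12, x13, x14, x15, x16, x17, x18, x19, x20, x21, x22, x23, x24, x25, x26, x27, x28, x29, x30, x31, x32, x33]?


C(n,i)=C(33,29)=40920


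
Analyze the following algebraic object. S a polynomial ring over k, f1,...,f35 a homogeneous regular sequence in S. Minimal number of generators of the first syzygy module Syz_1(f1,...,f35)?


Regular sequence => Koszul complex is the minimal free resolution.
Syz_1 minimally generated by Koszul relations f_i*e_j - f_j*e_i (i<j): mu(Syz_1) = beta_2 = C(m,2) = m(m-1)/2
m=35
35*34/2 = 595


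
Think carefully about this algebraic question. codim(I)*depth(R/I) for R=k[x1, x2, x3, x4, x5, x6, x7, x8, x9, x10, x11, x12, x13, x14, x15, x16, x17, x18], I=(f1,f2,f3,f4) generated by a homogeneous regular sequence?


codim=4, depth=dim(R/I)=18-4=14
Product=4*14=56


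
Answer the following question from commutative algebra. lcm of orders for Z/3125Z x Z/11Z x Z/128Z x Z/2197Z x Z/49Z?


Exponent = lcm of the cyclic orders; pairwise coprime => product.
5^5*11^1*2^7*13^3*7^2=3125*11*128*2197*49=473673200000


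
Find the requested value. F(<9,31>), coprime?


gcd(9,31)=1 => F=ab-a-b=9*31-9-31=279-40=239


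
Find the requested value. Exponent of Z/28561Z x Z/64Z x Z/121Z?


Exponent = lcm of the cyclic orders; pairwise coprime => product.
13^4*2^6*11^2=28561*64*121=221176384


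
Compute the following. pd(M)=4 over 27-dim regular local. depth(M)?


pd+depth=depth(R)=27
depth=27-4=23


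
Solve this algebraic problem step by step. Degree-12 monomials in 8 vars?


C(d+n-1,n-1)=C(19,7)=50388


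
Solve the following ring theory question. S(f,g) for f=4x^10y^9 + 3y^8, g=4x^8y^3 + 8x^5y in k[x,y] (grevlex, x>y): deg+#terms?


LT(f)=4x^10y^9, LT(g)=4x^8y^3
lcm(LM)=x^10y^9
S(f,g) (scaled by 16 to clear denominators) = 4*f - 4x^2y^6*g = -32x^7y^7 + 12y^8
2 terms, deg 14.
14+2=16


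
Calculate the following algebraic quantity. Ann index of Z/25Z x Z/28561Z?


Exponent = lcm of the cyclic orders; pairwise coprime => product.
5^2*13^4=25*28561=714025


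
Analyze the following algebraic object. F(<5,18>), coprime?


gcd(5,18)=1 => F=ab-a-b=5*18-5-18=90-23=67


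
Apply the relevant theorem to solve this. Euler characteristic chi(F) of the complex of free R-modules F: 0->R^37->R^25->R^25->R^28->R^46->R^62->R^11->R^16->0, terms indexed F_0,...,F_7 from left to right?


chi = sum (-1)^i * rank:
(-1)^0*37=37
(-1)^1*25=-25
(-1)^2*25=25
(-1)^3*28=-28
(-1)^4*46=46
(-1)^5*62=-62
(-1)^6*11=11
(-1)^7*16=-16
chi=-12


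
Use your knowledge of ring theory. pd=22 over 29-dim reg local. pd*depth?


pd+depth=29
depth=29-22=7
pd*depth=22*7=154


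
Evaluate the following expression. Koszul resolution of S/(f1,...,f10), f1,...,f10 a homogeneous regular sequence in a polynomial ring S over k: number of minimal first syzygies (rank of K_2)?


Regular sequence => Koszul complex is the minimal free resolution.
Syz_1 minimally generated by Koszul relations f_i*e_j - f_j*e_i (i<j): mu(Syz_1) = beta_2 = C(m,2) = m(m-1)/2
m=10
10*9/2 = 45


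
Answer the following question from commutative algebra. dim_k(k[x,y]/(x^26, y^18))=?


Basis: x^i*y^j, i<26, j<18
26*18=468


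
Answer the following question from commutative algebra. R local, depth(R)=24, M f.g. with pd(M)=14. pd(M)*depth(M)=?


pd+depth=24
depth=24-14=10
pd*depth=14*10=140


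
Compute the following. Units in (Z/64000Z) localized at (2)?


Local ring = Z/512Z.
phi(512) = 2^8*(2-1) = 256


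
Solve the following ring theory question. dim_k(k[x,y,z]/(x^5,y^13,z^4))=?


Basis: x^iy^jz^k, i<5,j<13,k<4
5*13*4=260


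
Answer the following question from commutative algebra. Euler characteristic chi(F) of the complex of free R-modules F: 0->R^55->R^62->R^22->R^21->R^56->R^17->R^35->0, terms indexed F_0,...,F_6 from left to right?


chi = sum (-1)^i * rank:
(-1)^0*55=55
(-1)^1*62=-62
(-1)^2*22=22
(-1)^3*21=-21
(-1)^4*56=56
(-1)^5*17=-17
(-1)^6*35=35
chi=68


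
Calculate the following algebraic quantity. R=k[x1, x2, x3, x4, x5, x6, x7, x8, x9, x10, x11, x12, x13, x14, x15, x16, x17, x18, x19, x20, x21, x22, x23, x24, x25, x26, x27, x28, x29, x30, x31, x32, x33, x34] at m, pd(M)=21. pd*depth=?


pd+depth=34
depth=34-21=13
pd*depth=21*13=273


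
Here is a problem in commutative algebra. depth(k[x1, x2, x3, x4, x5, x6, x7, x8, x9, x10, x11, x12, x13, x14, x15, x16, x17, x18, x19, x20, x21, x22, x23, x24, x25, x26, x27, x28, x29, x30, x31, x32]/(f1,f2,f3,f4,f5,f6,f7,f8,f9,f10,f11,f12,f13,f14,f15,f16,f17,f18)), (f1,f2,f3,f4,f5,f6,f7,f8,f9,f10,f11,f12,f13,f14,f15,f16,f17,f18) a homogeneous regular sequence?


depth(R)=32
depth(R/I)=32-18=14
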